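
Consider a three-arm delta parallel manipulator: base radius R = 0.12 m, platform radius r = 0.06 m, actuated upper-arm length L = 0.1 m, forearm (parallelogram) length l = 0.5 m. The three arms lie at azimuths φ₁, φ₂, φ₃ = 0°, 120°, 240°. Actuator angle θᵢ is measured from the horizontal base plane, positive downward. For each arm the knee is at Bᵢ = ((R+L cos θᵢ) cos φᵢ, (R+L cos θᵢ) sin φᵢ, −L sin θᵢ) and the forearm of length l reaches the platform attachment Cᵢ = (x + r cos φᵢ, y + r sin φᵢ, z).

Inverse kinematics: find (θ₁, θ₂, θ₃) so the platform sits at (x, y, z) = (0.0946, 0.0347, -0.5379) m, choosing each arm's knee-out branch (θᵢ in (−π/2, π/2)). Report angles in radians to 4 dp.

arm 1 (φ=0.0°): x'=0.0946, y'=0.0347
  A=-0.0346, B=-0.5379, C=(l²−L²−A²−y'²−z²)/(2L)=-0.2587
  θ1 = atan2(B,A) + arccos(C/0.5390) = 0.4363
rotate P by −φ2: (-0.0172, -0.0993, -0.5379)
  A=0.0772, B=-0.5379, C=(l²−L²−A²−y'²−z²)/(2L)=-0.3258
  θ2 = atan2(B,A) + arccos(C/0.5434) = 0.7856
rotate P by −φ3: (-0.0774, 0.0646, -0.5379)
  A cos θ + B sin θ = C:  0.1374·cos θ + -0.5379·sin θ = -0.3619
  θ3 = atan2(B,A) + arccos(C/0.5552) = 0.9600

θ₁ = 0.4363, θ₂ = 0.7856, θ₃ = 0.9600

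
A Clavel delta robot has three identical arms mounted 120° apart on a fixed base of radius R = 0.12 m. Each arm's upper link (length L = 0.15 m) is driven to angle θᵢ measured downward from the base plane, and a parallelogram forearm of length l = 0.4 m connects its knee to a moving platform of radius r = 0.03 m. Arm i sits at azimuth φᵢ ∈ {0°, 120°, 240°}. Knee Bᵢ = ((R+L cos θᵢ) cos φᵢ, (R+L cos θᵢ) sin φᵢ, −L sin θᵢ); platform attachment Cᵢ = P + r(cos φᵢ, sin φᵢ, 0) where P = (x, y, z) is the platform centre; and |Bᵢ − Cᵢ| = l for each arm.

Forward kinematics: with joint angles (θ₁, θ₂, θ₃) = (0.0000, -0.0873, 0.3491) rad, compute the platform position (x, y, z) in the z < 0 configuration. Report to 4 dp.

O1 = (0.2400·cos0.0°, 0.2400·sin0.0°, 0.0000) = (0.2400, 0.0000, 0.0000)
O2 = (0.2394·cos120.0°, 0.2394·sin120.0°, 0.0131) = (-0.1197, 0.2074, 0.0131)
φ3=240.0°: virtual centre (-0.1155, -0.2000, -0.0513), radius l
eliminate P² terms by subtracting sphere 1 from 2 and 3
linear system: -0.7194x+0.4147y = -0.0001−0.0262z; -0.7110x+-0.4000y = -0.0016−-0.1026z
det = 0.5826;  x = 0.0012+-0.0551z,  y = 0.0019+-0.1586z
sphere 1 gives Az²+Bz+C=0 with A=1.0282, B=0.0257, C=-0.1030;  B²−4AC=0.4242;  roots -0.3292, 0.3042;  negative root z = -0.3292
x = 0.0194, y = 0.0541

(0.0194, 0.0541, -0.3292)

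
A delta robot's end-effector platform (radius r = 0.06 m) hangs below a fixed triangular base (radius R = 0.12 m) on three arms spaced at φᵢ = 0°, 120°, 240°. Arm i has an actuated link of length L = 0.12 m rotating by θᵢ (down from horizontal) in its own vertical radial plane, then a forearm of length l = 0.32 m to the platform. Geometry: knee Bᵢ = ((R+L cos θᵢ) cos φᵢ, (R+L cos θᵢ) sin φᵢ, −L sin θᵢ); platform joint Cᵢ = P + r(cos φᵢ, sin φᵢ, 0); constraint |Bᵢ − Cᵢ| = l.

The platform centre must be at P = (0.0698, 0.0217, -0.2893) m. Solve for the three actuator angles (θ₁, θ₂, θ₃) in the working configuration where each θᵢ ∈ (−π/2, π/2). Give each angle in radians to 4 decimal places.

θ₁ = -0.0877, θ₂ = 0.3489, θ₃ = 0.5235

arm 1 (φ=0.0°): x'=0.0698, y'=0.0217
  A=-0.0098, B=-0.2893, C=(l²−L²−A²−y'²−z²)/(2L)=0.0156
  θ1 = atan2(B,A) + arccos(C/0.2895) = -0.0877
arm 2 (φ=120.0°): x'=-0.0161, y'=-0.0713
  A cos θ + B sin θ = C:  0.0761·cos θ + -0.2893·sin θ = -0.0274
  γ=atan2(-0.2893,0.0761)=-1.3136;  ψ=arccos(-0.0915)=1.6624;  θ2=γ+ψ≈0.3489
φ3=240.0° → target in arm frame (-0.0537, 0.0496)
  e−x'=0.1137;  (l²−L²−(e−x')²−y'²−z²)/2L = -0.0462
  γ=atan2(-0.2893,0.1137)=-1.1963;  ψ=arccos(-0.1485)=1.7199;  θ3=γ+ψ≈0.5235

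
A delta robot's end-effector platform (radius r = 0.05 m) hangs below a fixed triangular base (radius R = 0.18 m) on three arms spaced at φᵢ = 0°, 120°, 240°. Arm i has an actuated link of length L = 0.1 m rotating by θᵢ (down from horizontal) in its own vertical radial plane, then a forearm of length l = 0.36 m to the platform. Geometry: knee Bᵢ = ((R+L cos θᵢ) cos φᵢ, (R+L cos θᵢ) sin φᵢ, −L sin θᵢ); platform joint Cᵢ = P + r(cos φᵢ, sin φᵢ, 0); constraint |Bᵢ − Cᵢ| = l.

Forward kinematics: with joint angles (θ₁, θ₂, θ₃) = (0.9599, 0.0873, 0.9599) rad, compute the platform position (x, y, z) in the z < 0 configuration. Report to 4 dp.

(-0.0473, 0.0819, -0.3424)

O1 = (0.1874·cos0.0°, 0.1874·sin0.0°, -0.0819) = (0.1874, 0.0000, -0.0819)
arm 2 at φ=120.0°: (R−r)+L cos θ2 = 0.2296;  O2 = (-0.1148, 0.1989, -0.0087)
O3 = (0.1874·cos240.0°, 0.1874·sin240.0°, -0.0819) = (-0.0937, -0.1623, -0.0819)
|O₂|²−|O₁|² = 0.0110;  |O₃|²−|O₁|² = 0.0000
plane₁₂: -0.6043x+0.3977y+0.1464z = 0.0110
Cramer: x(z) = -0.0085+0.1132z;  y(z) = 0.0147-0.1961z
quadratic in z: (1.0513)z²+(0.1137)z+(-0.0843)=0, √Δ=0.6062 → z ∈ {-0.3424, 0.2342}; z = -0.3424 (taking z<0)
x = -0.0473, y = 0.0819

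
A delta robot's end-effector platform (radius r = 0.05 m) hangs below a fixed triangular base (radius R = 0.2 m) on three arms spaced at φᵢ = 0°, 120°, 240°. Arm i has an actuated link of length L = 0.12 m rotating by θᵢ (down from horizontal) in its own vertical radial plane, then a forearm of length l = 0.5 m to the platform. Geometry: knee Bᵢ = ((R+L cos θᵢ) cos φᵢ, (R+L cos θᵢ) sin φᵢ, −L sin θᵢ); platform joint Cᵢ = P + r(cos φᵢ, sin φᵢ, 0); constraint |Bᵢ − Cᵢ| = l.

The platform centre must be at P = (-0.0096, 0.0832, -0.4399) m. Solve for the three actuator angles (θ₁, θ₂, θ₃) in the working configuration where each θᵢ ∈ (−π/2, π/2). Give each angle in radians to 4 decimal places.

θ₁ = 0.2616, θ₂ = -0.1746, θ₃ = 0.5233

arm 1 (φ=0.0°): x'=-0.0096, y'=0.0832
  e−x'=0.1596;  (l²−L²−(e−x')²−y'²−z²)/2L = 0.0404
  γ=atan2(-0.4399,0.1596)=-1.2228;  ψ=arccos(0.0863)=1.4844;  θ1=γ+ψ≈0.2616
rotate P by −φ2: (0.0769, -0.0333, -0.4399)
  A=0.0731, B=-0.4399, C=(l²−L²−A²−y'²−z²)/(2L)=0.1485
  √(A²+B²)=0.4459;  θ2 = -1.4060+1.2314 ≈ -0.1746
rotate P by −φ3: (-0.0673, -0.0499, -0.4399)
  A=0.2173, B=-0.4399, C=(l²−L²−A²−y'²−z²)/(2L)=-0.0317
  θ3 = atan2(B,A) + arccos(C/0.4906) = 0.5233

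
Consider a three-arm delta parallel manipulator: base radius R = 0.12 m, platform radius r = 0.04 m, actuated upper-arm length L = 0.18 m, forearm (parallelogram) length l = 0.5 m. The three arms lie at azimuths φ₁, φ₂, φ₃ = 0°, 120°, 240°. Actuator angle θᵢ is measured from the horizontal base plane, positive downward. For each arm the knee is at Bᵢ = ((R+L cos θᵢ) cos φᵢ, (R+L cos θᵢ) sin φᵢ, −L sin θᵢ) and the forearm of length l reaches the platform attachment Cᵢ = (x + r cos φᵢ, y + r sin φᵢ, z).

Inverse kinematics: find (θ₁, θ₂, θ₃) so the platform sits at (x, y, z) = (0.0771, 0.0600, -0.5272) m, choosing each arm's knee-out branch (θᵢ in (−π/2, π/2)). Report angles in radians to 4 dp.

θ₁ = 0.3492, θ₂ = 0.5236, θ₃ = 0.7852

arm 1 (φ=0.0°): x'=0.0771, y'=0.0600
  A=0.0029, B=-0.5272, C=(l²−L²−A²−y'²−z²)/(2L)=-0.1776
  γ=atan2(-0.5272,0.0029)=-1.5653;  ψ=arccos(-0.3369)=1.9145;  θ1=γ+ψ≈0.3492
arm 2 (φ=120.0°): x'=0.0134, y'=-0.0968
  e−x'=0.0666;  (l²−L²−(e−x')²−y'²−z²)/2L = -0.2059
  √(A²+B²)=0.5314;  θ2 = -1.4452+1.9688 ≈ 0.5236
φ3=240.0° → target in arm frame (-0.0905, 0.0368)
  A cos θ + B sin θ = C:  0.1705·cos θ + -0.5272·sin θ = -0.2521
  √(A²+B²)=0.5541;  θ3 = -1.2580+2.0432 ≈ 0.7852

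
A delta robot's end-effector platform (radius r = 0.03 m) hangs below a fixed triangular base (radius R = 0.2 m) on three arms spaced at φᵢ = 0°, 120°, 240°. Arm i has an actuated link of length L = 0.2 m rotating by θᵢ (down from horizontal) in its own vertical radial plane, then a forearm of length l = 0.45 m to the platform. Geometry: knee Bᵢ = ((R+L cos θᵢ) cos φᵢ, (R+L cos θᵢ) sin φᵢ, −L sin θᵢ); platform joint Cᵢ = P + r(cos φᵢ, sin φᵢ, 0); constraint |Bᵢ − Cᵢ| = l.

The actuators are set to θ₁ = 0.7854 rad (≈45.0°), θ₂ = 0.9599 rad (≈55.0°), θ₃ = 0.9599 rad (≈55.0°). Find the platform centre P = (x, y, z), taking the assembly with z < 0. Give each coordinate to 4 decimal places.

φ1=0.0°: virtual centre (0.3114, 0.0000, -0.1414), radius l
arm 2 at φ=120.0°: ρ2 = 0.2847;  O2 = (-0.1424, 0.2466, -0.1638)
arm 3 at φ=240.0°: ρ3 = 0.2847;  O3 = (-0.1424, -0.2466, -0.1638)
eliminate P² terms by subtracting sphere 1 from 2 and 3
plane₁₂: -0.9076x+0.4932y+-0.0448z = -0.0091
Cramer: x(z) = 0.0100-0.0494z;  y(z) = 0.0000+0.0000z
sphere 1 gives Az²+Bz+C=0 with A=1.0024, B=0.3126, C=-0.0916;  B²−4AC=0.4652;  roots -0.4961, 0.1843;  negative root z = -0.4961
x = 0.0345, y = 0.0000

(0.0345, 0.0000, -0.4961)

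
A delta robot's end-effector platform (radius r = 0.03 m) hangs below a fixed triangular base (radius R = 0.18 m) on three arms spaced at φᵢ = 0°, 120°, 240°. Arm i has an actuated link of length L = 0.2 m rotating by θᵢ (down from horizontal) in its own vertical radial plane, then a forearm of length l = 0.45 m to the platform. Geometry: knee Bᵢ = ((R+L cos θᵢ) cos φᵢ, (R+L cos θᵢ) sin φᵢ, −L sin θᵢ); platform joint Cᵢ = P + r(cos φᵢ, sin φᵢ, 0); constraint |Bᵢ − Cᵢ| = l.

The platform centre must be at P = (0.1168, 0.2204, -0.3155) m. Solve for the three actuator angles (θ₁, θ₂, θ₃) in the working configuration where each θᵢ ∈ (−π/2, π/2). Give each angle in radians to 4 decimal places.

θ₁ = 0.0000, θ₂ = -0.0873, θ₃ = 1.3962

φ1=0.0° → target in arm frame (0.1168, 0.2204)
  e−x'=0.0332;  (l²−L²−(e−x')²−y'²−z²)/2L = 0.0332
  θ1 = atan2(B,A) + arccos(C/0.3172) = 0.0000
rotate P by −φ2: (0.1325, -0.2114, -0.3155)
  A=0.0175, B=-0.3155, C=(l²−L²−A²−y'²−z²)/(2L)=0.0450
  θ2 = atan2(B,A) + arccos(C/0.3160) = -0.0873
arm 3 (φ=240.0°): x'=-0.2493, y'=-0.0090
  e−x'=0.3993;  (l²−L²−(e−x')²−y'²−z²)/2L = -0.2414
  θ3 = atan2(B,A) + arccos(C/0.5089) = 1.3962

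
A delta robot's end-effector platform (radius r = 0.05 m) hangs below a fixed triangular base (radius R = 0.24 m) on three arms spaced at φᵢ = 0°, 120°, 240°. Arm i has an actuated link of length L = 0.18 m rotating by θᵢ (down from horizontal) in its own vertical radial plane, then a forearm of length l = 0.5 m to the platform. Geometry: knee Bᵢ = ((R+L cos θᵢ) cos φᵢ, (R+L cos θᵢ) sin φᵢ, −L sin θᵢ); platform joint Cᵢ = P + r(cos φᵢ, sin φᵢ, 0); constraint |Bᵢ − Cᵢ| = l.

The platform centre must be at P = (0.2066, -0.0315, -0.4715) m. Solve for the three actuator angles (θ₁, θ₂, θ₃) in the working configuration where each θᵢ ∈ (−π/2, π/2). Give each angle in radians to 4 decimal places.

θ₁ = 0.0000, θ₂ = 1.3091, θ₃ = 1.1345

φ1=0.0° → target in arm frame (0.2066, -0.0315)
  A cos θ + B sin θ = C:  -0.0166·cos θ + -0.4715·sin θ = -0.0166
  θ1 = atan2(B,A) + arccos(C/0.4718) = 0.0000
φ2=120.0° → target in arm frame (-0.1306, -0.1632)
  A cos θ + B sin θ = C:  0.3206·cos θ + -0.4715·sin θ = -0.3725
  √(A²+B²)=0.5702;  θ2 = -0.9737+2.2828 ≈ 1.3091
arm 3 (φ=240.0°): x'=-0.0760, y'=0.1947
  A cos θ + B sin θ = C:  0.2660·cos θ + -0.4715·sin θ = -0.3149
  θ3 = atan2(B,A) + arccos(C/0.5414) = 1.1345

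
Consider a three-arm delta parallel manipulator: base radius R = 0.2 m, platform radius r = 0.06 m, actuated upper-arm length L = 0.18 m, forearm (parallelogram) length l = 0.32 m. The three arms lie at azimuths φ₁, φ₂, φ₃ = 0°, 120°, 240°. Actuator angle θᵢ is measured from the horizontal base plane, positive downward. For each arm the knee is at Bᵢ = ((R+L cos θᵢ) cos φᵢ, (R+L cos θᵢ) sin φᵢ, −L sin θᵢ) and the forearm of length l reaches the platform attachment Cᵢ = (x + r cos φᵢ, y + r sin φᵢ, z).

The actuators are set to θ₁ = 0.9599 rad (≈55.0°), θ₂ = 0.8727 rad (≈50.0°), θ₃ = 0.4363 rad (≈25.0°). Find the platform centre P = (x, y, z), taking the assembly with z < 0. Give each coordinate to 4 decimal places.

O1 = (0.2432·cos0.0°, 0.2432·sin0.0°, -0.1474) = (0.2432, 0.0000, -0.1474)
O2 = (0.2557·cos120.0°, 0.2557·sin120.0°, -0.1379) = (-0.1278, 0.2214, -0.1379)
φ3=240.0°: virtual centre (-0.1516, -0.2625, -0.0761), radius l
subtract pairs → two planes through P
linear system: -0.7422x+0.4429y = 0.0035−0.0191z; -0.7896x+-0.5251y = 0.0168−0.1428z
det = 0.7394;  x = -0.0125+0.0991z,  y = -0.0131+0.1229z
sphere 1 gives Az²+Bz+C=0 with A=1.0249, B=0.2410, C=-0.0151;  B²−4AC=0.1199;  roots -0.2865, 0.0513;  negative root z = -0.2865
x = -0.0409, y = -0.0483

(-0.0409, -0.0483, -0.2865)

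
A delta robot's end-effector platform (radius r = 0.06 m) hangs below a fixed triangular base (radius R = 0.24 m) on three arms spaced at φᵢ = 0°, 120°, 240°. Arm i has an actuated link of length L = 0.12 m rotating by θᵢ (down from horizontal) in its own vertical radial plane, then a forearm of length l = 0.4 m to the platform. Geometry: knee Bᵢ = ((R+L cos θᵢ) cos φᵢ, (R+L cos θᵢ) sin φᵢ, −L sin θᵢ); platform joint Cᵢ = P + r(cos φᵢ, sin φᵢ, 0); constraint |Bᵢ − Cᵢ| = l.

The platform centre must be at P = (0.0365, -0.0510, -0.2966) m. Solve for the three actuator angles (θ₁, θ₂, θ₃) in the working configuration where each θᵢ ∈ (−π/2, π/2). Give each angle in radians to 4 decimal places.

θ₁ = 0.0001, θ₂ = 0.6980, θ₃ = 0.0874

arm 1 (φ=0.0°): x'=0.0365, y'=-0.0510
  A=0.1435, B=-0.2966, C=(l²−L²−A²−y'²−z²)/(2L)=0.1435
  θ1 = atan2(B,A) + arccos(C/0.3295) = 0.0001
arm 2 (φ=120.0°): x'=-0.0624, y'=-0.0061
  A=0.2424, B=-0.2966, C=(l²−L²−A²−y'²−z²)/(2L)=-0.0049
  γ=atan2(-0.2966,0.2424)=-0.8856;  ψ=arccos(-0.0128)=1.5836;  θ2=γ+ψ≈0.6980
φ3=240.0° → target in arm frame (0.0259, 0.0571)
  e−x'=0.1541;  (l²−L²−(e−x')²−y'²−z²)/2L = 0.1276
  γ=atan2(-0.2966,0.1541)=-1.0917;  ψ=arccos(0.3818)=1.1791;  θ3=γ+ψ≈0.0874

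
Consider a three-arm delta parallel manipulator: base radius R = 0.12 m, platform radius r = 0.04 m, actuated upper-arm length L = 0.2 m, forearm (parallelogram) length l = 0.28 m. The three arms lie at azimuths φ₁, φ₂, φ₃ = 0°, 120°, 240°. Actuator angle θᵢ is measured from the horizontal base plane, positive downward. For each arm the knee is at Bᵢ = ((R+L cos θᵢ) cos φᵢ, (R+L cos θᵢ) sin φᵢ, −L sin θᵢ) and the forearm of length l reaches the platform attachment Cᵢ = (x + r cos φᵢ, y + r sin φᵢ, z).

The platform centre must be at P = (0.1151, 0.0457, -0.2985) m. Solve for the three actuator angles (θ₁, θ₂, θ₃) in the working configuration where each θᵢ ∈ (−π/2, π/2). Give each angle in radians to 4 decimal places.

φ1=0.0° → target in arm frame (0.1151, 0.0457)
  A=-0.0351, B=-0.2985, C=(l²−L²−A²−y'²−z²)/(2L)=-0.1351
  γ=atan2(-0.2985,-0.0351)=-1.6878;  ψ=arccos(-0.4494)=2.0368;  θ1=γ+ψ≈0.3490
rotate P by −φ2: (-0.0180, -0.1225, -0.2985)
  A cos θ + B sin θ = C:  0.0980·cos θ + -0.2985·sin θ = -0.1883
  γ=atan2(-0.2985,0.0980)=-1.2537;  ψ=arccos(-0.5993)=2.2134;  θ2=γ+ψ≈0.9598
rotate P by −φ3: (-0.0971, 0.0768, -0.2985)
  A=0.1771, B=-0.2985, C=(l²−L²−A²−y'²−z²)/(2L)=-0.2199
  γ=atan2(-0.2985,0.1771)=-1.0353;  ψ=arccos(-0.6337)=2.2571;  θ3=γ+ψ≈1.2218

θ₁ = 0.3490, θ₂ = 0.9598, θ₃ = 1.2218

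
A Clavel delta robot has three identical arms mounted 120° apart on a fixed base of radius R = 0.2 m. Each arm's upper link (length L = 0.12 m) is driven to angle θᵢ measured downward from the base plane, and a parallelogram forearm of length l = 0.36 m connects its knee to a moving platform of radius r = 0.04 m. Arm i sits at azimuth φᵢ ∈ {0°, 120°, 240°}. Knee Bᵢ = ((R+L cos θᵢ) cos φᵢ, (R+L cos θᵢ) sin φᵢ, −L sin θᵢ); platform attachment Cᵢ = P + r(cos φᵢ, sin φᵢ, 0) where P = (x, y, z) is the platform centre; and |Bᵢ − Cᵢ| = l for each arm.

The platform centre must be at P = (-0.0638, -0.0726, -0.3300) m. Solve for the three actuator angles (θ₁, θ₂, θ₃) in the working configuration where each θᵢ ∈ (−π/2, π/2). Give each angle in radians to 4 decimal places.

arm 1 (φ=0.0°): x'=-0.0638, y'=-0.0726
  e−x'=0.2238;  (l²−L²−(e−x')²−y'²−z²)/2L = -0.2044
  √(A²+B²)=0.3987;  θ1 = -0.9749+2.1091 ≈ 1.1342
rotate P by −φ2: (-0.0310, 0.0916, -0.3300)
  e−x'=0.1910;  (l²−L²−(e−x')²−y'²−z²)/2L = -0.1606
  γ=atan2(-0.3300,0.1910)=-1.0462;  ψ=arccos(-0.4213)=2.0057;  θ2=γ+ψ≈0.9595
arm 3 (φ=240.0°): x'=0.0948, y'=-0.0190
  e−x'=0.0652;  (l²−L²−(e−x')²−y'²−z²)/2L = 0.0070
  γ=atan2(-0.3300,0.0652)=-1.3757;  ψ=arccos(0.0209)=1.5499;  θ3=γ+ψ≈0.1743

θ₁ = 1.1342, θ₂ = 0.9595, θ₃ = 0.1743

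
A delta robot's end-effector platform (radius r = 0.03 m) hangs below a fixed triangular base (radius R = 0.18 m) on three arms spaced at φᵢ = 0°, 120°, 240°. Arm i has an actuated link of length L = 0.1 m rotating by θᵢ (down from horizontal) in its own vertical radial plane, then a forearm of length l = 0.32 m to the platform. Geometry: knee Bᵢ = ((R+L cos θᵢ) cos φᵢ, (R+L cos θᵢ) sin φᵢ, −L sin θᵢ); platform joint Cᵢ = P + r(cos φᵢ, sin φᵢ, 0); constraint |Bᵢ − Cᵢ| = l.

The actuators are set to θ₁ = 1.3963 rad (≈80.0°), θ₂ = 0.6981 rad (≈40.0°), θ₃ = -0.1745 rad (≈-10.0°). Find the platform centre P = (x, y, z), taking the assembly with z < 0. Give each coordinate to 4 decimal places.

centre 1 = (0.1674·cos0.0°, 0.1674·sin0.0°, -0.0985) = (0.1674, 0.0000, -0.0985)
centre 2 = (0.2266·cos120.0°, 0.2266·sin120.0°, -0.0643) = (-0.1133, 0.1962, -0.0643)
centre 3 = (0.2485·cos240.0°, 0.2485·sin240.0°, 0.0174) = (-0.1242, -0.2152, 0.0174)
eliminate P² terms by subtracting sphere 1 from 2 and 3
linear system: -0.5613x+0.3925y = 0.0178−0.0684z; -0.5832x+-0.4304y = 0.0243−0.2317z
det = 0.4705;  x = -0.0366+0.2559z,  y = -0.0070+0.1916z
sphere 1 gives Az²+Bz+C=0 with A=1.1022, B=0.0899, C=-0.0511;  B²−4AC=0.2332;  roots -0.2599, 0.1783;  negative root z = -0.2599
x = -0.1031, y = -0.0568

(-0.1031, -0.0568, -0.2599)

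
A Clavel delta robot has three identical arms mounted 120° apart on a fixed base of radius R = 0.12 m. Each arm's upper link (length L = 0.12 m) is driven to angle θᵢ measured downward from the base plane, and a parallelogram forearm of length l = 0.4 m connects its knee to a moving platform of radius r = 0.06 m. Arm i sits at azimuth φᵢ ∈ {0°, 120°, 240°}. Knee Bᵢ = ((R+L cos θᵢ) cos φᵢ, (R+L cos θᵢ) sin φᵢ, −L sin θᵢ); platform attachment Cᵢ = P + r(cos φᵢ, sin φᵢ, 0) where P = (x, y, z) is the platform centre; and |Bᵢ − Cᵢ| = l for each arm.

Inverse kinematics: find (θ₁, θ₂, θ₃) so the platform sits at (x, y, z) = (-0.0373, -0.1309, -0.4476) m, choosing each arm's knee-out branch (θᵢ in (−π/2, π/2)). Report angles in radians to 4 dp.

θ₁ = 1.0471, θ₂ = 1.2216, θ₃ = 0.4360

arm 1 (φ=0.0°): x'=-0.0373, y'=-0.1309
  e−x'=0.0973;  (l²−L²−(e−x')²−y'²−z²)/2L = -0.3389
  √(A²+B²)=0.4581;  θ1 = -1.3567+2.4038 ≈ 1.0471
φ2=120.0° → target in arm frame (-0.0947, 0.0978)
  e−x'=0.1547;  (l²−L²−(e−x')²−y'²−z²)/2L = -0.3677
  γ=atan2(-0.4476,0.1547)=-1.2380;  ψ=arccos(-0.7763)=2.4596;  θ2=γ+ψ≈1.2216
rotate P by −φ3: (0.1320, 0.0331, -0.4476)
  A=-0.0720, B=-0.4476, C=(l²−L²−A²−y'²−z²)/(2L)=-0.2543
  θ3 = atan2(B,A) + arccos(C/0.4534) = 0.4360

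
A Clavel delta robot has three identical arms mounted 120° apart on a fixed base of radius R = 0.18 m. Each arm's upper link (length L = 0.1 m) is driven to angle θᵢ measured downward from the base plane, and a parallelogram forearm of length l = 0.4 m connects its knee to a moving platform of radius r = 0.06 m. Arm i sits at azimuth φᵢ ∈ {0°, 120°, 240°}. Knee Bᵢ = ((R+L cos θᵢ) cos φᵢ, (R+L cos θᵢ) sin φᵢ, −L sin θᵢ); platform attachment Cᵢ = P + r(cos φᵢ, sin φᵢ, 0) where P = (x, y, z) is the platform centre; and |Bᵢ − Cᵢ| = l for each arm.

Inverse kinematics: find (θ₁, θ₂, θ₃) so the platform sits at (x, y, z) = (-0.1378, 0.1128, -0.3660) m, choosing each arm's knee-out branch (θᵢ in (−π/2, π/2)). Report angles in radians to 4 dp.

θ₁ = 1.3964, θ₂ = -0.2613, θ₃ = 0.8731

φ1=0.0° → target in arm frame (-0.1378, 0.1128)
  e−x'=0.2578;  (l²−L²−(e−x')²−y'²−z²)/2L = -0.3157
  γ=atan2(-0.3660,0.2578)=-0.9571;  ψ=arccos(-0.7052)=2.3535;  θ1=γ+ψ≈1.3964
rotate P by −φ2: (0.1666, 0.0629, -0.3660)
  A=-0.0466, B=-0.3660, C=(l²−L²−A²−y'²−z²)/(2L)=0.0496
  γ=atan2(-0.3660,-0.0466)=-1.6974;  ψ=arccos(0.1343)=1.4361;  θ2=γ+ψ≈-0.2613
rotate P by −φ3: (-0.0288, -0.1757, -0.3660)
  A=0.1488, B=-0.3660, C=(l²−L²−A²−y'²−z²)/(2L)=-0.1849
  √(A²+B²)=0.3951;  θ3 = -1.1847+2.0578 ≈ 0.8731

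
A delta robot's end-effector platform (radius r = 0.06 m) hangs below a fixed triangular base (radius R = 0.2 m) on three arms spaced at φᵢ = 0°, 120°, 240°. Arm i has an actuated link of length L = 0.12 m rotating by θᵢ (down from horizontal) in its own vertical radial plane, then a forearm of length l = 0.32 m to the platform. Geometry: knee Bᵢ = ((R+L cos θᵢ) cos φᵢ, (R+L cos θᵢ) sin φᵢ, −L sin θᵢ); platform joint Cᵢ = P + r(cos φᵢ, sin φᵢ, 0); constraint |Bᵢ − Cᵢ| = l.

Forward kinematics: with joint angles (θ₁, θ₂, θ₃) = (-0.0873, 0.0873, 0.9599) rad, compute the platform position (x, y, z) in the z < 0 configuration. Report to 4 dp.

arm 1 at φ=0.0°: (R−r)+L cos θ1 = 0.2595;  centre 1 = (0.2595, 0.0000, 0.0105)
centre 2 = (0.2595·cos120.0°, 0.2595·sin120.0°, -0.0105) = (-0.1298, 0.2248, -0.0105)
arm 3 at φ=240.0°: (R−r)+L cos θ3 = 0.2088;  centre 3 = (-0.1044, -0.1809, -0.0983)
eliminate P² terms by subtracting sphere 1 from 2 and 3
plane₁₂: -0.7786x+0.4495y+-0.0419z = 0.0000
Cramer: x(z) = 0.0105-0.1855z;  y(z) = 0.0182-0.2281z
into |P−centre ₁|² = l²: 1.0864z² + 0.0632z + -0.0399 = 0;  Δ = 0.1775;  z = -0.2230 or 0.1648 → z<0 root = -0.2230
x = 0.0518, y = 0.0690

(0.0518, 0.0690, -0.2230)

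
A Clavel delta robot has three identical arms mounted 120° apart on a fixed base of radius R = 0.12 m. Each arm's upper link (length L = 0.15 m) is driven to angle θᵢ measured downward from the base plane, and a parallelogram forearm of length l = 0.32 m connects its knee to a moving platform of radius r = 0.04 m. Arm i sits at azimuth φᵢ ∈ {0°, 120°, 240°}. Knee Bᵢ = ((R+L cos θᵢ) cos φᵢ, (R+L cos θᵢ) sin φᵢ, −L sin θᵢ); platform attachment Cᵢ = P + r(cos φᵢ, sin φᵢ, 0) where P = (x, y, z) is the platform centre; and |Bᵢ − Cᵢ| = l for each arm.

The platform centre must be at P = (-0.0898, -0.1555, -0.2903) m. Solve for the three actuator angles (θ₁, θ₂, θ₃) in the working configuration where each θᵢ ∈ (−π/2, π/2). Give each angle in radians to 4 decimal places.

arm 1 (φ=0.0°): x'=-0.0898, y'=-0.1555
  e−x'=0.1698;  (l²−L²−(e−x')²−y'²−z²)/2L = -0.1913
  √(A²+B²)=0.3363;  θ1 = -1.0415+2.1758 ≈ 1.1343
arm 2 (φ=120.0°): x'=-0.0898, y'=0.1555
  e−x'=0.1698;  (l²−L²−(e−x')²−y'²−z²)/2L = -0.1913
  √(A²+B²)=0.3363;  θ2 = -1.0416+2.1758 ≈ 1.1342
φ3=240.0° → target in arm frame (0.1796, 0.0000)
  e−x'=-0.0996;  (l²−L²−(e−x')²−y'²−z²)/2L = -0.0476
  γ=atan2(-0.2903,-0.0996)=-1.9012;  ψ=arccos(-0.1552)=1.7266;  θ3=γ+ψ≈-0.1746

θ₁ = 1.1343, θ₂ = 1.1342, θ₃ = -0.1746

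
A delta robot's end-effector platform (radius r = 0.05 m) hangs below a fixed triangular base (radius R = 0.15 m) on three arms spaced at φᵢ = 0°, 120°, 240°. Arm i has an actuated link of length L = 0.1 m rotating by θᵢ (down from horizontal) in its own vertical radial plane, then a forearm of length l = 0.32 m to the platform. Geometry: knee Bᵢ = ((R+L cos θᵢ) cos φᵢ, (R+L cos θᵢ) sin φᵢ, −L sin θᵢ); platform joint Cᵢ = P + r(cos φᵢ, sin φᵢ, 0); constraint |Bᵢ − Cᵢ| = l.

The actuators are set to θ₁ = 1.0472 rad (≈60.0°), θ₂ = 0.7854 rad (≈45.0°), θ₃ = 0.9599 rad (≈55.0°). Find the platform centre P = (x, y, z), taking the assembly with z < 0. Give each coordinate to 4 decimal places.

O1 = (0.1500·cos0.0°, 0.1500·sin0.0°, -0.0866) = (0.1500, 0.0000, -0.0866)
φ2=120.0°: virtual centre (-0.0854, 0.1478, -0.0707), radius l
φ3=240.0°: virtual centre (-0.0787, -0.1363, -0.0819), radius l
|O₂|²−|O₁|² = 0.0041;  |O₃|²−|O₁|² = 0.0015
linear system: -0.4707x+0.2957y = 0.0041−0.0318z; -0.4574x+-0.2726y = 0.0015−0.0094z
det = 0.2635;  x = -0.0059+0.0434z,  y = 0.0046+-0.0384z
quadratic in z: (1.0034)z²+(0.1593)z+(-0.0706)=0, √Δ=0.5555 → z ∈ {-0.3562, 0.1974}; z = -0.3562 (taking z<0)
x = -0.0214, y = 0.0182

(-0.0214, 0.0182, -0.3562)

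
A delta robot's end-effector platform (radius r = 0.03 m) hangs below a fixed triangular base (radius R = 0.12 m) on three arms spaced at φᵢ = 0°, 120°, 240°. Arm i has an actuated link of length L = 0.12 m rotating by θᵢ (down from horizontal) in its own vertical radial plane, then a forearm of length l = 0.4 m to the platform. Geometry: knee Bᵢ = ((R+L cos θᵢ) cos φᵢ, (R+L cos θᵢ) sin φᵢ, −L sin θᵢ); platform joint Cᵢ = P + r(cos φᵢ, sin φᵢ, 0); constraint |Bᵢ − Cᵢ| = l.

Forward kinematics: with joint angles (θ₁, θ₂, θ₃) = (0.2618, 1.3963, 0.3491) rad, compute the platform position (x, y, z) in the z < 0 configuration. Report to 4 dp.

(0.1032, -0.1571, -0.3843)

O1 = (0.2059·cos0.0°, 0.2059·sin0.0°, -0.0311) = (0.2059, 0.0000, -0.0311)
φ2=120.0°: virtual centre (-0.0554, 0.0960, -0.1182), radius l
φ3=240.0°: virtual centre (-0.1014, -0.1756, -0.0410), radius l
eliminate P² terms by subtracting sphere 1 from 2 and 3
plane₁₂: -0.5227x+0.1920y+-0.1742z = -0.0171
det = 0.3015;  x = 0.0203+-0.2157z,  y = -0.0339+0.3205z
quadratic in z: (1.1492)z²+(0.1204)z+(-0.1234)=0, √Δ=0.7628 → z ∈ {-0.3843, 0.2795}; z = -0.3843 (taking z<0)
x = 0.1032, y = -0.1571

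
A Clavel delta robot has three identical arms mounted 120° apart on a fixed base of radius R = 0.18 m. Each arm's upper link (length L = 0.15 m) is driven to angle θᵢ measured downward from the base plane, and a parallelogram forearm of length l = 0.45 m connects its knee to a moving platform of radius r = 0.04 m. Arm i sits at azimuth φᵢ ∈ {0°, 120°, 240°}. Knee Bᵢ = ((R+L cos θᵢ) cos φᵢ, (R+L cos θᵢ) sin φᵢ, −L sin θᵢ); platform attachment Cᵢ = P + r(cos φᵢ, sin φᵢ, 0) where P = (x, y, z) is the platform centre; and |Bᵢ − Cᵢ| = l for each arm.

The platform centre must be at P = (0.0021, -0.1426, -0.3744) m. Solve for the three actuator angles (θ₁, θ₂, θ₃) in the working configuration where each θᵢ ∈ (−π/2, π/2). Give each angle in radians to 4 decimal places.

θ₁ = 0.3489, θ₂ = 0.8724, θ₃ = -0.2619

rotate P by −φ1: (0.0021, -0.1426, -0.3744)
  A cos θ + B sin θ = C:  0.1379·cos θ + -0.3744·sin θ = 0.0016
  θ1 = atan2(B,A) + arccos(C/0.3990) = 0.3489
arm 2 (φ=120.0°): x'=-0.1245, y'=0.0695
  A=0.2645, B=-0.3744, C=(l²−L²−A²−y'²−z²)/(2L)=-0.1166
  √(A²+B²)=0.4584;  θ2 = -0.9557+1.8280 ≈ 0.8724
rotate P by −φ3: (0.1224, 0.0731, -0.3744)
  e−x'=0.0176;  (l²−L²−(e−x')²−y'²−z²)/2L = 0.1139
  γ=atan2(-0.3744,0.0176)=-1.5239;  ψ=arccos(0.3039)=1.2620;  θ3=γ+ψ≈-0.2619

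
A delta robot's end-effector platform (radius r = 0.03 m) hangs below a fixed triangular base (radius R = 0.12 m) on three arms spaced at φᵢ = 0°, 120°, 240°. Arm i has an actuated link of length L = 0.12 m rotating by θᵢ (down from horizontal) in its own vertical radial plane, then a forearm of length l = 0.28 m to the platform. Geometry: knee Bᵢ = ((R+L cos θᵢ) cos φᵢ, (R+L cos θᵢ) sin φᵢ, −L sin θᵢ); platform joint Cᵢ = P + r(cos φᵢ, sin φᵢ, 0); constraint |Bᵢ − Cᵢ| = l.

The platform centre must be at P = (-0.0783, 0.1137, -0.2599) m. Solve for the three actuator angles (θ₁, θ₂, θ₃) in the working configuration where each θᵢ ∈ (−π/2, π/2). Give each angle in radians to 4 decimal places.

θ₁ = 1.2218, θ₂ = -0.0875, θ₃ = 1.1344

φ1=0.0° → target in arm frame (-0.0783, 0.1137)
  A=0.1683, B=-0.2599, C=(l²−L²−A²−y'²−z²)/(2L)=-0.1867
  θ1 = atan2(B,A) + arccos(C/0.3096) = 1.2218
rotate P by −φ2: (0.1376, 0.0110, -0.2599)
  A cos θ + B sin θ = C:  -0.0476·cos θ + -0.2599·sin θ = -0.0247
  γ=atan2(-0.2599,-0.0476)=-1.7520;  ψ=arccos(-0.0936)=1.6645;  θ2=γ+ψ≈-0.0875
arm 3 (φ=240.0°): x'=-0.0593, y'=-0.1247
  A cos θ + B sin θ = C:  0.1493·cos θ + -0.2599·sin θ = -0.1724
  √(A²+B²)=0.2997;  θ3 = -1.0493+2.1837 ≈ 1.1344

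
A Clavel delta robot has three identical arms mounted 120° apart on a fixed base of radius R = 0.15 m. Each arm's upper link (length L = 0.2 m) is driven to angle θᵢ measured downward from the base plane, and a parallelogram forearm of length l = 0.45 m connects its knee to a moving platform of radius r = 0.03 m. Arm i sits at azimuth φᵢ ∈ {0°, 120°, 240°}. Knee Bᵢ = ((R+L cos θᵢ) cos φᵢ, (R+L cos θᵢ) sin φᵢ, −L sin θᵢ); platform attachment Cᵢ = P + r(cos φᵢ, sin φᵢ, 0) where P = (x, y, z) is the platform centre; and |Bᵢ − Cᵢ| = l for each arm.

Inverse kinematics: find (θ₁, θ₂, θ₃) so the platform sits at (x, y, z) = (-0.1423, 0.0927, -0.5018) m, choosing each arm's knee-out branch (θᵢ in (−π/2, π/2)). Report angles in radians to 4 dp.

φ1=0.0° → target in arm frame (-0.1423, 0.0927)
  A cos θ + B sin θ = C:  0.2623·cos θ + -0.5018·sin θ = -0.4167
  γ=atan2(-0.5018,0.2623)=-1.0891;  ψ=arccos(-0.7360)=2.3980;  θ1=γ+ψ≈1.3088
φ2=120.0° → target in arm frame (0.1514, 0.0769)
  A cos θ + B sin θ = C:  -0.0314·cos θ + -0.5018·sin θ = -0.2405
  γ=atan2(-0.5018,-0.0314)=-1.6334;  ψ=arccos(-0.4783)=2.0696;  θ2=γ+ψ≈0.4362
rotate P by −φ3: (-0.0091, -0.1696, -0.5018)
  e−x'=0.1291;  (l²−L²−(e−x')²−y'²−z²)/2L = -0.3368
  γ=atan2(-0.5018,0.1291)=-1.3189;  ψ=arccos(-0.6501)=2.2785;  θ3=γ+ψ≈0.9596

θ₁ = 1.3088, θ₂ = 0.4362, θ₃ = 0.9596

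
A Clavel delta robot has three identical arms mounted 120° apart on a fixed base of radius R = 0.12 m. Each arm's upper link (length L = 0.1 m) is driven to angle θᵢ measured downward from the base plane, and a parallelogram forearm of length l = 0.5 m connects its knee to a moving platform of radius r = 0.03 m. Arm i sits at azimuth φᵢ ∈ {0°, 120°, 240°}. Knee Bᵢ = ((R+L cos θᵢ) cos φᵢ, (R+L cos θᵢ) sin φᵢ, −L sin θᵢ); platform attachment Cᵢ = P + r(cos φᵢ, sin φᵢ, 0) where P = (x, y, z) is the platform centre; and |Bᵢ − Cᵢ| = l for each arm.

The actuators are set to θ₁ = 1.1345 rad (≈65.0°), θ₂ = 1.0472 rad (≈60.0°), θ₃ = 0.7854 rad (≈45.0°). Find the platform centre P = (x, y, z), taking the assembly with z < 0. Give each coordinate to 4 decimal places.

(-0.0384, -0.0397, -0.5589)

arm 1 at φ=0.0°: ρ1 = 0.1323;  S1 = (0.1323, 0.0000, -0.0906)
S2 = (0.1400·cos120.0°, 0.1400·sin120.0°, -0.0866) = (-0.0700, 0.1212, -0.0866)
arm 3 at φ=240.0°: ρ3 = 0.1607;  S3 = (-0.0804, -0.1392, -0.0707)
|S₂|²−|S₁|² = 0.0014;  |S₃|²−|S₁|² = 0.0051
[-0.4045 0.2425 0.0081]·P = 0.0014;  [-0.4252 -0.2784 0.0398]·P = 0.0051
det = 0.2157;  x = -0.0076+0.0552z,  y = -0.0069+0.0588z
into |P−S₁|² = l²: 1.0065z² + 0.1650z + -0.2222 = 0;  Δ = 0.9218;  z = -0.5589 or 0.3950 → z<0 root = -0.5589
x = -0.0384, y = -0.0397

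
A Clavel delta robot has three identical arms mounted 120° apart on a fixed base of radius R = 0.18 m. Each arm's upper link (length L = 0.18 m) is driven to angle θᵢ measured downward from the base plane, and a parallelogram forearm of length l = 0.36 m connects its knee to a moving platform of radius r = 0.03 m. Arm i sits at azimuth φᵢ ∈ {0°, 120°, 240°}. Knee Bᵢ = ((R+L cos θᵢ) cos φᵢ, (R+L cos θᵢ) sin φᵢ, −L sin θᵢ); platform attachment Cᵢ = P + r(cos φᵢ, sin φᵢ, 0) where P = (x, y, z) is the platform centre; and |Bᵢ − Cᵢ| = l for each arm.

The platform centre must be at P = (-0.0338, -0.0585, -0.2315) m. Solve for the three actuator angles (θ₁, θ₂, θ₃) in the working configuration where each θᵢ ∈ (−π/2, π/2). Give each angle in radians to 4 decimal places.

θ₁ = 0.6108, θ₂ = 0.6106, θ₃ = -0.0871

φ1=0.0° → target in arm frame (-0.0338, -0.0585)
  A cos θ + B sin θ = C:  0.1838·cos θ + -0.2315·sin θ = 0.0178
  θ1 = atan2(B,A) + arccos(C/0.2956) = 0.6108
arm 2 (φ=120.0°): x'=-0.0338, y'=0.0585
  e−x'=0.1838;  (l²−L²−(e−x')²−y'²−z²)/2L = 0.0178
  √(A²+B²)=0.2956;  θ2 = -0.8999+1.5105 ≈ 0.6106
rotate P by −φ3: (0.0676, 0.0000, -0.2315)
  e−x'=0.0824;  (l²−L²−(e−x')²−y'²−z²)/2L = 0.1023
  γ=atan2(-0.2315,0.0824)=-1.2287;  ψ=arccos(0.4161)=1.1416;  θ3=γ+ψ≈-0.0871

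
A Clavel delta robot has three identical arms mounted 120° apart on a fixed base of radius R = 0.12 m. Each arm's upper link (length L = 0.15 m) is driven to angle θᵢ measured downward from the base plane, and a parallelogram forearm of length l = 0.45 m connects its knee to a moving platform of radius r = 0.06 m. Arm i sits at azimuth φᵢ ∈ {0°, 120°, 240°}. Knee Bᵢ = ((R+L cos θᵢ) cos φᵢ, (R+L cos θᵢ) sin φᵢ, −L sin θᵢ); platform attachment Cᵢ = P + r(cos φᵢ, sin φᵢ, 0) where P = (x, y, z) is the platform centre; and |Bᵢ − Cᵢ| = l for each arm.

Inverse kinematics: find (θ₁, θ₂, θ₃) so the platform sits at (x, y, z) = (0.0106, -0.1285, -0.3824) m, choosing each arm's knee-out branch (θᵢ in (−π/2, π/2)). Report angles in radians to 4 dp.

θ₁ = 0.0000, θ₂ = 0.4361, θ₃ = -0.3490

arm 1 (φ=0.0°): x'=0.0106, y'=-0.1285
  A cos θ + B sin θ = C:  0.0494·cos θ + -0.3824·sin θ = 0.0494
  γ=atan2(-0.3824,0.0494)=-1.4423;  ψ=arccos(0.1281)=1.4423;  θ1=γ+ψ≈0.0000
arm 2 (φ=120.0°): x'=-0.1166, y'=0.0551
  A cos θ + B sin θ = C:  0.1766·cos θ + -0.3824·sin θ = -0.0015
  γ=atan2(-0.3824,0.1766)=-1.1382;  ψ=arccos(-0.0035)=1.5743;  θ2=γ+ψ≈0.4361
φ3=240.0° → target in arm frame (0.1060, 0.0734)
  A cos θ + B sin θ = C:  -0.0460·cos θ + -0.3824·sin θ = 0.0875
  γ=atan2(-0.3824,-0.0460)=-1.6905;  ψ=arccos(0.2273)=1.3415;  θ3=γ+ψ≈-0.3490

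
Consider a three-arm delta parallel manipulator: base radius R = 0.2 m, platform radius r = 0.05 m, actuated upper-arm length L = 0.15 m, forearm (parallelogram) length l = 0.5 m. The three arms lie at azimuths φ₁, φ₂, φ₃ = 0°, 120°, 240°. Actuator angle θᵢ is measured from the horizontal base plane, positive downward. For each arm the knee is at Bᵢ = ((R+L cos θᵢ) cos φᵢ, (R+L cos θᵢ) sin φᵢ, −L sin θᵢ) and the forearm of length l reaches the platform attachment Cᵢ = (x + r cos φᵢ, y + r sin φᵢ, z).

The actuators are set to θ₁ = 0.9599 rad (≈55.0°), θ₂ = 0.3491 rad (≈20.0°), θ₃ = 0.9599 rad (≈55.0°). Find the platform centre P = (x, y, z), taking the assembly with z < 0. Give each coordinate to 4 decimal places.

centre 1 = (0.2360·cos0.0°, 0.2360·sin0.0°, -0.1229) = (0.2360, 0.0000, -0.1229)
arm 2 at φ=120.0°: ρ2 = 0.2910;  centre 2 = (-0.1455, 0.2520, -0.0513)
centre 3 = (0.2360·cos240.0°, 0.2360·sin240.0°, -0.1229) = (-0.1180, -0.2044, -0.1229)
subtract pairs → two planes through P
linear system: -0.7630x+0.5039y = 0.0165−0.1431z; -0.7081x+-0.4088y = 0.0000−0.0000z
Cramer: x(z) = -0.0101+0.0875z;  y(z) = 0.0174-0.1515z
into |P−centre ₁|² = l²: 1.0306z² + 0.1974z + -0.1740 = 0;  Δ = 0.7564;  z = -0.5177 or 0.3262 → z<0 root = -0.5177
x = -0.0554, y = 0.0959

(-0.0554, 0.0959, -0.5177)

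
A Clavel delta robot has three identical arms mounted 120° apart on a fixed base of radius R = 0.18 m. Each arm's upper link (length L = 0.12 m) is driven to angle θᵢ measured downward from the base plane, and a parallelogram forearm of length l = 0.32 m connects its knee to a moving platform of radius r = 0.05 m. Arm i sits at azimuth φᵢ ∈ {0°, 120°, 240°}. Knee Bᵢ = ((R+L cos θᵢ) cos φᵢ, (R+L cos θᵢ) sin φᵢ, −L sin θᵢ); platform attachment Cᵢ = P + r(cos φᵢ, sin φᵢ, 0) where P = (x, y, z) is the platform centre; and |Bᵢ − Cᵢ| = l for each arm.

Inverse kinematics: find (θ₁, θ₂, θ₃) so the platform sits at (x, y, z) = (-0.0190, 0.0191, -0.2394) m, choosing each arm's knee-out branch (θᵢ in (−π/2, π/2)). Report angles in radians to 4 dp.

arm 1 (φ=0.0°): x'=-0.0190, y'=0.0191
  A=0.1490, B=-0.2394, C=(l²−L²−A²−y'²−z²)/(2L)=0.0338
  √(A²+B²)=0.2820;  θ1 = -1.0141+1.4505 ≈ 0.4364
rotate P by −φ2: (0.0260, 0.0069, -0.2394)
  A cos θ + B sin θ = C:  0.1040·cos θ + -0.2394·sin θ = 0.0826
  θ2 = atan2(B,A) + arccos(C/0.2610) = 0.0875
φ3=240.0° → target in arm frame (-0.0070, -0.0260)
  A=0.1370, B=-0.2394, C=(l²−L²−A²−y'²−z²)/(2L)=0.0468
  √(A²+B²)=0.2758;  θ3 = -1.0509+1.4003 ≈ 0.3494

θ₁ = 0.4364, θ₂ = 0.0875, θ₃ = 0.3494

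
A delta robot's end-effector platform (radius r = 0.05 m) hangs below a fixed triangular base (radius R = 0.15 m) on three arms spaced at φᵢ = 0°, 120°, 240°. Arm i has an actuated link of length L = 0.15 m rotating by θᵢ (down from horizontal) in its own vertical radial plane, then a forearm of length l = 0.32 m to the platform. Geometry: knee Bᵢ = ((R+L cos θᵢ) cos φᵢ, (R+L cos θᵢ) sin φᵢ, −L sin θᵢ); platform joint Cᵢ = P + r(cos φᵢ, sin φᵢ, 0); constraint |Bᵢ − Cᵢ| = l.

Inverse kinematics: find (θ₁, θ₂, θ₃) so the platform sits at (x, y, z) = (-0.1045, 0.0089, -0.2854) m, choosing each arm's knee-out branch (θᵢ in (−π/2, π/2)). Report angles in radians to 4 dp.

rotate P by −φ1: (-0.1045, 0.0089, -0.2854)
  e−x'=0.2045;  (l²−L²−(e−x')²−y'²−z²)/2L = -0.1448
  √(A²+B²)=0.3511;  θ1 = -0.9491+1.9960 ≈ 1.0470
rotate P by −φ2: (0.0600, 0.0860, -0.2854)
  A=0.0400, B=-0.2854, C=(l²−L²−A²−y'²−z²)/(2L)=-0.0352
  γ=atan2(-0.2854,0.0400)=-1.4314;  ψ=arccos(-0.1222)=1.6933;  θ2=γ+ψ≈0.2619
rotate P by −φ3: (0.0445, -0.0949, -0.2854)
  A=0.0555, B=-0.2854, C=(l²−L²−A²−y'²−z²)/(2L)=-0.0455
  γ=atan2(-0.2854,0.0555)=-1.3789;  ψ=arccos(-0.1564)=1.7279;  θ3=γ+ψ≈0.3490

θ₁ = 1.0470, θ₂ = 0.2619, θ₃ = 0.3490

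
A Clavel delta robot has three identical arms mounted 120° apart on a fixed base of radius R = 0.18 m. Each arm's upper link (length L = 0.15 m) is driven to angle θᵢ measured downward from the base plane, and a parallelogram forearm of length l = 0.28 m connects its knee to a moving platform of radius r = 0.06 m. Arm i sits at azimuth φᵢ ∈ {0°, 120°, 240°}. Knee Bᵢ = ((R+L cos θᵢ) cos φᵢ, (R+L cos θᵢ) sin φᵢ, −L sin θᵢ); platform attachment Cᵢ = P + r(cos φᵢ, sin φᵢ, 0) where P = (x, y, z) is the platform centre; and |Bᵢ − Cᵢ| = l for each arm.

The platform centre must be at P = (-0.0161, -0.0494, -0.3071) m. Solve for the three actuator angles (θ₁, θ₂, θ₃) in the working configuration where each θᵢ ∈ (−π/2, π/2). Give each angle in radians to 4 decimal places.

rotate P by −φ1: (-0.0161, -0.0494, -0.3071)
  A=0.1361, B=-0.3071, C=(l²−L²−A²−y'²−z²)/(2L)=-0.1979
  √(A²+B²)=0.3359;  θ1 = -1.1536+2.2009 ≈ 1.0472
φ2=120.0° → target in arm frame (-0.0347, 0.0386)
  A=0.1547, B=-0.3071, C=(l²−L²−A²−y'²−z²)/(2L)=-0.2128
  θ2 = atan2(B,A) + arccos(C/0.3439) = 1.1340
rotate P by −φ3: (0.0508, 0.0108, -0.3071)
  A=0.0692, B=-0.3071, C=(l²−L²−A²−y'²−z²)/(2L)=-0.1444
  θ3 = atan2(B,A) + arccos(C/0.3148) = 0.6980

θ₁ = 1.0472, θ₂ = 1.1340, θ₃ = 0.6980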